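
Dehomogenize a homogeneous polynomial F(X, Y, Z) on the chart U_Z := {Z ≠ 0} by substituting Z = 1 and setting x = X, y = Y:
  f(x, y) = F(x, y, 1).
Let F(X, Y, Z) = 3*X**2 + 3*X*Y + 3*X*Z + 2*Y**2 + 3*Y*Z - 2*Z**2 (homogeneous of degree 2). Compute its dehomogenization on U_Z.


f(x, y) = 3*x**2 + 3*x*y + 3*x + 2*y**2 + 3*y - 2

On U_Z we set Z = 1. Each monomial c·X^i·Y^j·Z^k in F becomes c·x^i·y^j·1^k = c·x^i·y^j.
Substituting Z = 1: F(X, Y, 1) = 3*x**2 + 3*x*y + 3*x + 2*y**2 + 3*y - 2.
Note: deg(f) ≤ deg(F) = 2; strict inequality happens when F is divisible by Z (lost terms).


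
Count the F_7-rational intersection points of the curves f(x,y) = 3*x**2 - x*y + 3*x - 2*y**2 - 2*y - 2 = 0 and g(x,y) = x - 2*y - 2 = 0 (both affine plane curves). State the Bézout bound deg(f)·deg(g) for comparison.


Common zeros: ∅; count = 0; Bézout bound = 2.

deg(f) = 2, deg(g) = 1, so Bézout bound = 2.
Scan x ∈ F_7. For each x, list the y ∈ F_7 with f(x, y) ≡ 0 and those with g(x, y) ≡ 0 (mod 7); the common zeros in that column are the intersection.
  x = 0: f ≡ 0 at y ∈ {2, 4}; g ≡ 0 at y ∈ {6}; common: ∅.
  x = 1: f ≡ 0 at y ∈ ∅; g ≡ 0 at y ∈ {3}; common: ∅.
  x = 2: f ≡ 0 at y ∈ {2, 3}; g ≡ 0 at y ∈ {0}; common: ∅.
  x = 3: f ≡ 0 at y ∈ ∅; g ≡ 0 at y ∈ {4}; common: ∅.
  x = 4: f ≡ 0 at y ∈ ∅; g ≡ 0 at y ∈ {1}; common: ∅.
  x = 5: f ≡ 0 at y ∈ {3, 4}; g ≡ 0 at y ∈ {5}; common: ∅.
  x = 6: f ≡ 0 at y ∈ ∅; g ≡ 0 at y ∈ {2}; common: ∅.
Collecting: common zeros = ∅, so the count is 0.
Comparison with the Bézout bound: 0 ≤ 2 = deg(f)·deg(g), as expected for curves with no common component (the affine F_7-count falls short of the bound because intersections may lie at infinity, over extension fields, or carry multiplicity).


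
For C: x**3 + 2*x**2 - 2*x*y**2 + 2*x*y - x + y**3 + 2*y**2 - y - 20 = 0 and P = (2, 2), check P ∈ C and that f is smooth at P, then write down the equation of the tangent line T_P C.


Tangent line at P: 15*x + 7*y - 44 = 0.

Step 1: f(2, 2) = 0, so P lies on C.
Step 2: partial derivatives
  f_x(x, y) = 3*x**2 + 4*x - 2*y**2 + 2*y - 1, f_y(x, y) = -4*x*y + 2*x + 3*y**2 + 4*y - 1.
  f_x(P) = 15, f_y(P) = 7 (gradient nonzero, so P is smooth).
Step 3: tangent line at P: 15·(x − 2) + 7·(y − 2) = 0.
Expanding: 15*x + 7*y - 44 = 0.


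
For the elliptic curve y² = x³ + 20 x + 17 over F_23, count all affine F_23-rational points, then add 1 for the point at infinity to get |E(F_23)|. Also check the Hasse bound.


Affine points = {(3, 9), (3, 14), (4, 0), (5, 9), (5, 14), (6, 10), (6, 13), (9, 11), (9, 12), (11, 2), (11, 21), (13, 6), (13, 17), (15, 9), (15, 14), (17, 7), (17, 16)}; affine count = 17; |E(F_23)| = 18.

Discriminant check: Δ ∝ 4a³ + 27b² = 4·20³ + 27·17² = 4·8000 + 27·289 ≡ 13 (mod 23). Nonzero ⇒ E is nonsingular.
For each x ∈ F_23, compute rhs = x³ + 20·x + 17 mod 23, then count y ∈ F_23 with y² ≡ rhs.
  x = 0: rhs = 17, matching y values: none (0 points).
  x = 1: rhs = 15, matching y values: none (0 points).
  x = 2: rhs = 19, matching y values: none (0 points).
  x = 3: rhs = 12, matching y values: 9, 14 (2 points).
  x = 4: rhs = 0, matching y values: 0 (1 points).
  x = 5: rhs = 12, matching y values: 9, 14 (2 points).
  x = 6: rhs = 8, matching y values: 10, 13 (2 points).
  x = 7: rhs = 17, matching y values: none (0 points).
  x = 8: rhs = 22, matching y values: none (0 points).
  x = 9: rhs = 6, matching y values: 11, 12 (2 points).
  x = 10: rhs = 21, matching y values: none (0 points).
  x = 11: rhs = 4, matching y values: 2, 21 (2 points).
  x = 12: rhs = 7, matching y values: none (0 points).
  x = 13: rhs = 13, matching y values: 6, 17 (2 points).
  x = 14: rhs = 5, matching y values: none (0 points).
  x = 15: rhs = 12, matching y values: 9, 14 (2 points).
  x = 16: rhs = 17, matching y values: none (0 points).
  x = 17: rhs = 3, matching y values: 7, 16 (2 points).
  x = 18: rhs = 22, matching y values: none (0 points).
  x = 19: rhs = 11, matching y values: none (0 points).
  x = 20: rhs = 22, matching y values: none (0 points).
  x = 21: rhs = 15, matching y values: none (0 points).
  x = 22: rhs = 19, matching y values: none (0 points).
Total affine count: 17.
Full point count |E(F_23)| = 17 + 1 = 18.
Hasse bound: |18 − (23+1)| = |-6| = 6 ≤ 2√23 ≈ 9.5917 ✓.


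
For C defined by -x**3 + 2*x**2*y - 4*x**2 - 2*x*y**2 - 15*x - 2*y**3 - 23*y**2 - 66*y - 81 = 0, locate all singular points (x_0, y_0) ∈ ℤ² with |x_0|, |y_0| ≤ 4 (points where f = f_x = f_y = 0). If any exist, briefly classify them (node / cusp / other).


Singular points: {(-3, -3)}; classification: node.

Compute partial derivatives:
  f_x = -3*x**2 + 4*x*y - 8*x - 2*y**2 - 15.
  f_y = 2*x**2 - 4*x*y - 6*y**2 - 46*y - 66.
Scan x_0 ∈ {−4, ..., 4}. For each x_0, f_y(x_0, y) is a polynomial in y; find its integer roots y ∈ {−4, ..., 4}, then test f_x and f at those candidates.
  x = -4: f_y(-4, y) = -6*y**2 - 30*y - 34; no integer root y with |y| ≤ 4.
  x = -3: f_y(-3, y) = -6*y**2 - 34*y - 48; vanishes at y ∈ {-3}. (-3, -3): f_x = 0, f = 0 — SINGULAR.
  x = -2: f_y(-2, y) = -6*y**2 - 38*y - 58; no integer root y with |y| ≤ 4.
  x = -1: f_y(-1, y) = -6*y**2 - 42*y - 64; no integer root y with |y| ≤ 4.
  x = 0: f_y(0, y) = -6*y**2 - 46*y - 66; no integer root y with |y| ≤ 4.
  x = 1: f_y(1, y) = -6*y**2 - 50*y - 64; no integer root y with |y| ≤ 4.
  x = 2: f_y(2, y) = -6*y**2 - 54*y - 58; no integer root y with |y| ≤ 4.
  x = 3: f_y(3, y) = -6*y**2 - 58*y - 48; no integer root y with |y| ≤ 4.
  x = 4: f_y(4, y) = -6*y**2 - 62*y - 34; no integer root y with |y| ≤ 4.
Only singular point on the grid: (-3, -3).
Classify: substitute x = -3 + u, y = -3 + v and expand: f = -u**3 + 2*u**2*v - u**2 - 2*u*v**2 - 2*v**3 + v**2.
No constant or linear terms (consistent with a singular point). Quadratic part: -u**2 + v**2. Cubic part: -u**3 + 2*u**2*v - 2*u*v**2 - 2*v**3.
The quadratic part v**2 - u**2 = (v − u)(v + u) splits into two distinct linear factors, so there are two distinct tangent lines y − -3 = ±(x − -3) — this is a node (ordinary double point).
Classification: node.


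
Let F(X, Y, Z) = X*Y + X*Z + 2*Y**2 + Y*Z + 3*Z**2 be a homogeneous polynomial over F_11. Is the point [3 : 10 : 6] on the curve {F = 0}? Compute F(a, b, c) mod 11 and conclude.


F(3,10,6) ≡ 9 (mod 11); P is NOT on the curve.

Evaluate F(3, 10, 6) term-by-term (mod 11).
  X*Y ↦ 1·3·10·1 = 30
  X*Z ↦ 1·3·1·6 = 18
  2*Y**2 ↦ 2·1·100·1 = 200
  Y*Z ↦ 1·1·10·6 = 60
  3*Z**2 ↦ 3·1·1·36 = 108
Sum: F(3, 10, 6) = (30) + (18) + (200) + (60) + (108) = 416.
Reducing mod 11: 416 ≡ 9 (mod 11).
Since F(a, b, c) ≡ 9 ≠ 0 (mod 11), P does NOT lie on the curve.


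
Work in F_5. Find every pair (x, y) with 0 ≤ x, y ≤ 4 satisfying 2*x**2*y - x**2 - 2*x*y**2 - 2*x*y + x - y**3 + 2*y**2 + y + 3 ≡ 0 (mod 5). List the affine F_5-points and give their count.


Affine F_5-points: {(0, 1), (0, 2), (0, 4), (2, 2), (2, 4), (3, 1), (4, 3)}; count = 7.

For each of the 25 pairs (x, y) ∈ F_5², evaluate f(x, y) mod 5. Record the zeros.
  x = 0: [0↦3, 1↦0, 2↦0, 3↦2, 4↦0]  zeros at y ∈ {1, 2, 4}
  x = 1: [0↦3, 1↦3, 2↦2, 3↦4, 4↦3]  zeros at y ∈ ∅
  x = 2: [0↦1, 1↦3, 2↦0, 3↦1, 4↦0]  zeros at y ∈ {2, 4}
  x = 3: [0↦2, 1↦0, 2↦4, 3↦3, 4↦1]  zeros at y ∈ {1}
  x = 4: [0↦1, 1↦4, 2↦4, 3↦0, 4↦1]  zeros at y ∈ {3}
Collecting zeros: affine points = {(0, 1), (0, 2), (0, 4), (2, 2), (2, 4), (3, 1), (4, 3)}.
Total count |C(F_5)_aff| = 7.


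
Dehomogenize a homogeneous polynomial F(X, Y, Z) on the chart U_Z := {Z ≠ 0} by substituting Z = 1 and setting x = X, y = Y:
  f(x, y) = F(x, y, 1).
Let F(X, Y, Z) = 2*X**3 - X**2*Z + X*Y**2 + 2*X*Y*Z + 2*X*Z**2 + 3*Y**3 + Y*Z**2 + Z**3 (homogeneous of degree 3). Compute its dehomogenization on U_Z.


f(x, y) = 2*x**3 - x**2 + x*y**2 + 2*x*y + 2*x + 3*y**3 + y + 1

On U_Z we set Z = 1. Each monomial c·X^i·Y^j·Z^k in F becomes c·x^i·y^j·1^k = c·x^i·y^j.
Substituting Z = 1: F(X, Y, 1) = 2*x**3 - x**2 + x*y**2 + 2*x*y + 2*x + 3*y**3 + y + 1.
Note: deg(f) ≤ deg(F) = 3; strict inequality happens when F is divisible by Z (lost terms).


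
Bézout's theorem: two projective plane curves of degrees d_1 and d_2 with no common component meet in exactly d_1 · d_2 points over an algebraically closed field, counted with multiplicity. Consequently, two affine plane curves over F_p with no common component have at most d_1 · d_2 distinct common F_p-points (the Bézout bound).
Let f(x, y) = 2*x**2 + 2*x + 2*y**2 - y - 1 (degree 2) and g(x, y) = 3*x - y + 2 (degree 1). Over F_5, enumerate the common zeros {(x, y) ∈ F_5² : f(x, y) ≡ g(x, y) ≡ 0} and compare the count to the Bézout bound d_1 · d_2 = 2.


Common zeros: {(0, 2)}; count = 1; Bézout bound = 2.

deg(f) = 2, deg(g) = 1, so Bézout bound = 2.
Scan x ∈ F_5. For each x, list the y ∈ F_5 with f(x, y) ≡ 0 and those with g(x, y) ≡ 0 (mod 5); the common zeros in that column are the intersection.
  x = 0: f ≡ 0 at y ∈ {1, 2}; g ≡ 0 at y ∈ {2}; common: {2}.
  x = 1: f ≡ 0 at y ∈ ∅; g ≡ 0 at y ∈ {0}; common: ∅.
  x = 2: f ≡ 0 at y ∈ ∅; g ≡ 0 at y ∈ {3}; common: ∅.
  x = 3: f ≡ 0 at y ∈ ∅; g ≡ 0 at y ∈ {1}; common: ∅.
  x = 4: f ≡ 0 at y ∈ {1, 2}; g ≡ 0 at y ∈ {4}; common: ∅.
Collecting: common zeros = {(0, 2)}, so the count is 1.
Comparison with the Bézout bound: 1 ≤ 2 = deg(f)·deg(g), as expected for curves with no common component (the affine F_5-count falls short of the bound because intersections may lie at infinity, over extension fields, or carry multiplicity).


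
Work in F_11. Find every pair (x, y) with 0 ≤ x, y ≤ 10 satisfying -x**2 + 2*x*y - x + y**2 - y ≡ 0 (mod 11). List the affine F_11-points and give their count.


Affine F_11-points: {(0, 0), (0, 1), (1, 1), (1, 9), (2, 4), (5, 4), (5, 9), (6, 3), (6, 8), (9, 8), (10, 0), (10, 3)}; count = 12.

For each of the 121 pairs (x, y) ∈ F_11², evaluate f(x, y) mod 11. Record the zeros.
  x = 0: [0↦0, 1↦0, 2↦2, 3↦6, 4↦1, 5↦9, 6↦8, 7↦9, 8↦1, 9↦6, 10↦2]  zeros at y ∈ {0, 1}
  x = 1: [0↦9, 1↦0, 2↦4, 3↦10, 4↦7, 5↦6, 6↦7, 7↦10, 8↦4, 9↦0, 10↦9]  zeros at y ∈ {1, 9}
  x = 2: [0↦5, 1↦9, 2↦4, 3↦1, 4↦0, 5↦1, 6↦4, 7↦9, 8↦5, 9↦3, 10↦3]  zeros at y ∈ {4}
  x = 3: [0↦10, 1↦5, 2↦2, 3↦1, 4↦2, 5↦5, 6↦10, 7↦6, 8↦4, 9↦4, 10↦6]  zeros at y ∈ ∅
  x = 4: [0↦2, 1↦10, 2↦9, 3↦10, 4↦2, 5↦7, 6↦3, 7↦1, 8↦1, 9↦3, 10↦7]  zeros at y ∈ ∅
  x = 5: [0↦3, 1↦2, 2↦3, 3↦6, 4↦0, 5↦7, 6↦5, 7↦5, 8↦7, 9↦0, 10↦6]  zeros at y ∈ {4, 9}
  x = 6: [0↦2, 1↦3, 2↦6, 3↦0, 4↦7, 5↦5, 6↦5, 7↦7, 8↦0, 9↦6, 10↦3]  zeros at y ∈ {3, 8}
  x = 7: [0↦10, 1↦2, 2↦7, 3↦3, 4↦1, 5↦1, 6↦3, 7↦7, 8↦2, 9↦10, 10↦9]  zeros at y ∈ ∅
  x = 8: [0↦5, 1↦10, 2↦6, 3↦4, 4↦4, 5↦6, 6↦10, 7↦5, 8↦2, 9↦1, 10↦2]  zeros at y ∈ ∅
  x = 9: [0↦9, 1↦5, 2↦3, 3↦3, 4↦5, 5↦9, 6↦4, 7↦1, 8↦0, 9↦1, 10↦4]  zeros at y ∈ {8}
  x = 10: [0↦0, 1↦9, 2↦9, 3↦0, 4↦4, 5↦10, 6↦7, 7↦6, 8↦7, 9↦10, 10↦4]  zeros at y ∈ {0, 3}
Collecting zeros: affine points = {(0, 0), (0, 1), (1, 1), (1, 9), (2, 4), (5, 4), (5, 9), (6, 3), (6, 8), (9, 8), (10, 0), (10, 3)}.
Total count |C(F_11)_aff| = 12.


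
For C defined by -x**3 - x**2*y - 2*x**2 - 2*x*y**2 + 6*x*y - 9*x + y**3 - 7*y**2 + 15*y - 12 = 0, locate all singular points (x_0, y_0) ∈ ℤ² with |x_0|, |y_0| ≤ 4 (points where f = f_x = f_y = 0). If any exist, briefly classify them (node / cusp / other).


Singular points: {(-1, 2)}; classification: node.

Compute partial derivatives:
  f_x = -3*x**2 - 2*x*y - 4*x - 2*y**2 + 6*y - 9.
  f_y = -x**2 - 4*x*y + 6*x + 3*y**2 - 14*y + 15.
Scan x_0 ∈ {−4, ..., 4}. For each x_0, f_y(x_0, y) is a polynomial in y; find its integer roots y ∈ {−4, ..., 4}, then test f_x and f at those candidates.
  x = -4: f_y(-4, y) = 3*y**2 + 2*y - 25; no integer root y with |y| ≤ 4.
  x = -3: f_y(-3, y) = 3*y**2 - 2*y - 12; no integer root y with |y| ≤ 4.
  x = -2: f_y(-2, y) = 3*y**2 - 6*y - 1; no integer root y with |y| ≤ 4.
  x = -1: f_y(-1, y) = 3*y**2 - 10*y + 8; vanishes at y ∈ {2}. (-1, 2): f_x = 0, f = 0 — SINGULAR.
  x = 0: f_y(0, y) = 3*y**2 - 14*y + 15; vanishes at y ∈ {3}. (0, 3): f_x = -9 ≠ 0.
  x = 1: f_y(1, y) = 3*y**2 - 18*y + 20; no integer root y with |y| ≤ 4.
  x = 2: f_y(2, y) = 3*y**2 - 22*y + 23; no integer root y with |y| ≤ 4.
  x = 3: f_y(3, y) = 3*y**2 - 26*y + 24; no integer root y with |y| ≤ 4.
  x = 4: f_y(4, y) = 3*y**2 - 30*y + 23; no integer root y with |y| ≤ 4.
Only singular point on the grid: (-1, 2).
Classify: substitute x = -1 + u, y = 2 + v and expand: f = -u**3 - u**2*v - u**2 - 2*u*v**2 + v**3 + v**2.
No constant or linear terms (consistent with a singular point). Quadratic part: -u**2 + v**2. Cubic part: -u**3 - u**2*v - 2*u*v**2 + v**3.
The quadratic part v**2 - u**2 = (v − u)(v + u) splits into two distinct linear factors, so there are two distinct tangent lines y − 2 = ±(x − -1) — this is a node (ordinary double point).
Classification: node.


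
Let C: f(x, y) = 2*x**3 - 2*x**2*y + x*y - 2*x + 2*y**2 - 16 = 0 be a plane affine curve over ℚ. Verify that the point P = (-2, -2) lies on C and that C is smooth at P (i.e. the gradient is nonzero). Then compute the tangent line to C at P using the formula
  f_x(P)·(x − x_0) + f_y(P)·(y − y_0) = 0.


Tangent line at P: 4*x - 18*y - 28 = 0.

Step 1: f(-2, -2) = 0, so P lies on C.
Step 2: partial derivatives
  f_x(x, y) = 6*x**2 - 4*x*y + y - 2, f_y(x, y) = -2*x**2 + x + 4*y.
  f_x(P) = 4, f_y(P) = -18 (gradient nonzero, so P is smooth).
Step 3: tangent line at P: 4·(x − -2) + -18·(y − -2) = 0.
Expanding: 4*x - 18*y - 28 = 0.


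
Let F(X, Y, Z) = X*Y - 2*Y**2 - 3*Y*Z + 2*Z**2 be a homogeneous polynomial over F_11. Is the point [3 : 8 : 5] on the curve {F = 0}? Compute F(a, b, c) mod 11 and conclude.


F(3,8,5) ≡ 2 (mod 11); P is NOT on the curve.

Evaluate F(3, 8, 5) term-by-term (mod 11).
  X*Y ↦ 1·3·8·1 = 24
  -2*Y**2 ↦ -2·1·64·1 = -128
  -3*Y*Z ↦ -3·1·8·5 = -120
  2*Z**2 ↦ 2·1·1·25 = 50
Sum: F(3, 8, 5) = (24) + (-128) + (-120) + (50) = -174.
Reducing mod 11: -174 ≡ 2 (mod 11).
Since F(a, b, c) ≡ 2 ≠ 0 (mod 11), P does NOT lie on the curve.


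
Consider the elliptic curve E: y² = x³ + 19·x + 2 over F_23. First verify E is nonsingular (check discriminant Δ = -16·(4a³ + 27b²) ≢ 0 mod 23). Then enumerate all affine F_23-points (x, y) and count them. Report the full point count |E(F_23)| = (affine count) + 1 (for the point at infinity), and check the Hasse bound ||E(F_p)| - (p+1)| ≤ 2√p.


Affine points = {(0, 5), (0, 18), (2, 5), (2, 18), (4, 2), (4, 21), (7, 8), (7, 15), (11, 1), (11, 22), (12, 7), (12, 16), (13, 10), (13, 13), (16, 3), (16, 20), (18, 9), (18, 14), (19, 0), (21, 5), (21, 18)}; affine count = 21; |E(F_23)| = 22.

Discriminant check: Δ ∝ 4a³ + 27b² = 4·19³ + 27·2² = 4·6859 + 27·4 ≡ 13 (mod 23). Nonzero ⇒ E is nonsingular.
For each x ∈ F_23, compute rhs = x³ + 19·x + 2 mod 23, then count y ∈ F_23 with y² ≡ rhs.
  x = 0: rhs = 2, matching y values: 5, 18 (2 points).
  x = 1: rhs = 22, matching y values: none (0 points).
  x = 2: rhs = 2, matching y values: 5, 18 (2 points).
  x = 3: rhs = 17, matching y values: none (0 points).
  x = 4: rhs = 4, matching y values: 2, 21 (2 points).
  x = 5: rhs = 15, matching y values: none (0 points).
  x = 6: rhs = 10, matching y values: none (0 points).
  x = 7: rhs = 18, matching y values: 8, 15 (2 points).
  x = 8: rhs = 22, matching y values: none (0 points).
  x = 9: rhs = 5, matching y values: none (0 points).
  x = 10: rhs = 19, matching y values: none (0 points).
  x = 11: rhs = 1, matching y values: 1, 22 (2 points).
  x = 12: rhs = 3, matching y values: 7, 16 (2 points).
  x = 13: rhs = 8, matching y values: 10, 13 (2 points).
  x = 14: rhs = 22, matching y values: none (0 points).
  x = 15: rhs = 5, matching y values: none (0 points).
  x = 16: rhs = 9, matching y values: 3, 20 (2 points).
  x = 17: rhs = 17, matching y values: none (0 points).
  x = 18: rhs = 12, matching y values: 9, 14 (2 points).
  x = 19: rhs = 0, matching y values: 0 (1 points).
  x = 20: rhs = 10, matching y values: none (0 points).
  x = 21: rhs = 2, matching y values: 5, 18 (2 points).
  x = 22: rhs = 5, matching y values: none (0 points).
Total affine count: 21.
Full point count |E(F_23)| = 21 + 1 = 22.
Hasse bound: |22 − (23+1)| = |-2| = 2 ≤ 2√23 ≈ 9.5917 ✓.


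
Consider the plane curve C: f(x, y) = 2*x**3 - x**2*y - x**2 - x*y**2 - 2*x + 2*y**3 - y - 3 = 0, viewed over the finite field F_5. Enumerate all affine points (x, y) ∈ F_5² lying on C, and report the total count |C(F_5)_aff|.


Affine F_5-points: {(1, 1), (1, 3), (1, 4), (2, 0), (2, 1), (3, 1), (3, 2)}; count = 7.

For each of the 25 pairs (x, y) ∈ F_5², evaluate f(x, y) mod 5. Record the zeros.
  x = 0: [0↦2, 1↦3, 2↦1, 3↦3, 4↦1]  zeros at y ∈ ∅
  x = 1: [0↦1, 1↦0, 2↦4, 3↦0, 4↦0]  zeros at y ∈ {1, 3, 4}
  x = 2: [0↦0, 1↦0, 2↦3, 3↦1, 4↦1]  zeros at y ∈ {0, 1}
  x = 3: [0↦1, 1↦0, 2↦0, 3↦3, 4↦1]  zeros at y ∈ {1, 2}
  x = 4: [0↦1, 1↦2, 2↦2, 3↦3, 4↦2]  zeros at y ∈ ∅
Collecting zeros: affine points = {(1, 1), (1, 3), (1, 4), (2, 0), (2, 1), (3, 1), (3, 2)}.
Total count |C(F_5)_aff| = 7.


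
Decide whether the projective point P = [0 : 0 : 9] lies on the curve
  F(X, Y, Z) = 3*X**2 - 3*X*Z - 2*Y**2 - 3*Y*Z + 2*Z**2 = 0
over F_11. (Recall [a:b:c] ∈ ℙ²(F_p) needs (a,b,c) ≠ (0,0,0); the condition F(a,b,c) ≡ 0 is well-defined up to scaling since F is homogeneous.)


F(0,0,9) ≡ 8 (mod 11); P is NOT on the curve.

Evaluate F(0, 0, 9) term-by-term (mod 11).
  3*X**2 ↦ 3·0·1·1 = 0
  -3*X*Z ↦ -3·0·1·9 = 0
  -2*Y**2 ↦ -2·1·0·1 = 0
  -3*Y*Z ↦ -3·1·0·9 = 0
  2*Z**2 ↦ 2·1·1·81 = 162
Sum: F(0, 0, 9) = (0) + (0) + (0) + (0) + (162) = 162.
Reducing mod 11: 162 ≡ 8 (mod 11).
Since F(a, b, c) ≡ 8 ≠ 0 (mod 11), P does NOT lie on the curve.


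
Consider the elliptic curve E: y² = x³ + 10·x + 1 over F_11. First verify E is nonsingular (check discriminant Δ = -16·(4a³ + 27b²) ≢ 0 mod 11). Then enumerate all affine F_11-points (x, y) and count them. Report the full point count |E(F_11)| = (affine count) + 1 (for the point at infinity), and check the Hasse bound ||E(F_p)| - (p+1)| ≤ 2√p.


Affine points = {(0, 1), (0, 10), (1, 1), (1, 10), (3, 5), (3, 6), (5, 0), (10, 1), (10, 10)}; affine count = 9; |E(F_11)| = 10.

Discriminant check: Δ ∝ 4a³ + 27b² = 4·10³ + 27·1² = 4·1000 + 27·1 ≡ 1 (mod 11). Nonzero ⇒ E is nonsingular.
For each x ∈ F_11, compute rhs = x³ + 10·x + 1 mod 11, then count y ∈ F_11 with y² ≡ rhs.
  x = 0: rhs = 1, matching y values: 1, 10 (2 points).
  x = 1: rhs = 1, matching y values: 1, 10 (2 points).
  x = 2: rhs = 7, matching y values: none (0 points).
  x = 3: rhs = 3, matching y values: 5, 6 (2 points).
  x = 4: rhs = 6, matching y values: none (0 points).
  x = 5: rhs = 0, matching y values: 0 (1 points).
  x = 6: rhs = 2, matching y values: none (0 points).
  x = 7: rhs = 7, matching y values: none (0 points).
  x = 8: rhs = 10, matching y values: none (0 points).
  x = 9: rhs = 6, matching y values: none (0 points).
  x = 10: rhs = 1, matching y values: 1, 10 (2 points).
Total affine count: 9.
Full point count |E(F_11)| = 9 + 1 = 10.
Hasse bound: |10 − (11+1)| = |-2| = 2 ≤ 2√11 ≈ 6.6332 ✓.


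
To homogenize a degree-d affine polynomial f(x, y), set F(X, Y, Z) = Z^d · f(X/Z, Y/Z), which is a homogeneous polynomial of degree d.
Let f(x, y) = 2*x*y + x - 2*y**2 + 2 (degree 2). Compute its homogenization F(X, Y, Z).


F(X, Y, Z) = 2*X*Y + X*Z - 2*Y**2 + 2*Z**2

deg(f) = 2.
Substitute x = X/Z, y = Y/Z into f, then multiply by Z^2.
  monomial 2·x^1·y^1 ↦ 2·X^1·Y^1·Z^0.
  monomial 1·x^1·y^0 ↦ 1·X^1·Y^0·Z^1.
  monomial -2·x^0·y^2 ↦ -2·X^0·Y^2·Z^0.
  monomial 2·x^0·y^0 ↦ 2·X^0·Y^0·Z^2.
Collecting: F(X, Y, Z) = 2*X*Y + X*Z - 2*Y**2 + 2*Z**2.


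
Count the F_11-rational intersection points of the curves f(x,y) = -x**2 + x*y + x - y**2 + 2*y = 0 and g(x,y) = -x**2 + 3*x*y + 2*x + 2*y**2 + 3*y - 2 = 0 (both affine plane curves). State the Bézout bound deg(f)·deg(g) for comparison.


Common zeros: ∅; count = 0; Bézout bound = 4.

deg(f) = 2, deg(g) = 2, so Bézout bound = 4.
Scan x ∈ F_11. For each x, list the y ∈ F_11 with f(x, y) ≡ 0 and those with g(x, y) ≡ 0 (mod 11); the common zeros in that column are the intersection.
  x = 0: f ≡ 0 at y ∈ {0, 2}; g ≡ 0 at y ∈ {6, 9}; common: ∅.
  x = 1: f ≡ 0 at y ∈ {0, 3}; g ≡ 0 at y ∈ {4}; common: ∅.
  x = 2: f ≡ 0 at y ∈ ∅; g ≡ 0 at y ∈ {4, 8}; common: ∅.
  x = 3: f ≡ 0 at y ∈ {2, 3}; g ≡ 0 at y ∈ ∅; common: ∅.
  x = 4: f ≡ 0 at y ∈ ∅; g ≡ 0 at y ∈ ∅; common: ∅.
  x = 5: f ≡ 0 at y ∈ ∅; g ≡ 0 at y ∈ {3, 10}; common: ∅.
  x = 6: f ≡ 0 at y ∈ ∅; g ≡ 0 at y ∈ {3}; common: ∅.
  x = 7: f ≡ 0 at y ∈ {4, 5}; g ≡ 0 at y ∈ {1, 9}; common: ∅.
  x = 8: f ≡ 0 at y ∈ ∅; g ≡ 0 at y ∈ ∅; common: ∅.
  x = 9: f ≡ 0 at y ∈ {4, 7}; g ≡ 0 at y ∈ {1, 6}; common: ∅.
  x = 10: f ≡ 0 at y ∈ {5, 7}; g ≡ 0 at y ∈ ∅; common: ∅.
Collecting: common zeros = ∅, so the count is 0.
Comparison with the Bézout bound: 0 ≤ 4 = deg(f)·deg(g), as expected for curves with no common component (the affine F_11-count falls short of the bound because intersections may lie at infinity, over extension fields, or carry multiplicity).


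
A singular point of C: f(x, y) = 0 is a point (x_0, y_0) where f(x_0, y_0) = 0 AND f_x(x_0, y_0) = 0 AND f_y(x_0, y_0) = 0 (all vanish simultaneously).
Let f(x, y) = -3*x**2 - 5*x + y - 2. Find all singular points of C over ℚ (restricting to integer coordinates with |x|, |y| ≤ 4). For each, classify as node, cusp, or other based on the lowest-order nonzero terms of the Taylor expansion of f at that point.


No singular points in the scanned grid; C is smooth there.

Compute partial derivatives:
  f_x = -6*x - 5.
  f_y = 1.
f_y = 1 is a nonzero constant, so f_y never vanishes: no point (x, y) can satisfy f = f_x = f_y = 0. In particular no (x, y) ∈ {−4, ..., 4}² is singular; the curve is smooth.


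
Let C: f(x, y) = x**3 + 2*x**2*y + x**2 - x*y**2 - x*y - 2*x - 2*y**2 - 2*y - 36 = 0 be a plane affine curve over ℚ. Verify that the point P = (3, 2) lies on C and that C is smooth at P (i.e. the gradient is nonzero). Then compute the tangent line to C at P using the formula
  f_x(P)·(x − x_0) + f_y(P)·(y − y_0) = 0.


Tangent line at P: 49*x - 7*y - 133 = 0.

Step 1: f(3, 2) = 0, so P lies on C.
Step 2: partial derivatives
  f_x(x, y) = 3*x**2 + 4*x*y + 2*x - y**2 - y - 2, f_y(x, y) = 2*x**2 - 2*x*y - x - 4*y - 2.
  f_x(P) = 49, f_y(P) = -7 (gradient nonzero, so P is smooth).
Step 3: tangent line at P: 49·(x − 3) + -7·(y − 2) = 0.
Expanding: 49*x - 7*y - 133 = 0.


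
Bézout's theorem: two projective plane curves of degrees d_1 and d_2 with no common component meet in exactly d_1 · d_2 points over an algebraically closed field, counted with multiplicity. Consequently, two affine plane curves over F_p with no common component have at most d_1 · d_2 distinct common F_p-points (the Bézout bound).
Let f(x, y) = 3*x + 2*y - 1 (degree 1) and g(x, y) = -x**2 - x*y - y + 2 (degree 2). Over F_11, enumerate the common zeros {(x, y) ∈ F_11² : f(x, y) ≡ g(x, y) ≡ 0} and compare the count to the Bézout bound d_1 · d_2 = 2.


Common zeros: {(2, 3), (7, 1)}; count = 2; Bézout bound = 2.

deg(f) = 1, deg(g) = 2, so Bézout bound = 2.
Scan x ∈ F_11. For each x, list the y ∈ F_11 with f(x, y) ≡ 0 and those with g(x, y) ≡ 0 (mod 11); the common zeros in that column are the intersection.
  x = 0: f ≡ 0 at y ∈ {6}; g ≡ 0 at y ∈ {2}; common: ∅.
  x = 1: f ≡ 0 at y ∈ {10}; g ≡ 0 at y ∈ {6}; common: ∅.
  x = 2: f ≡ 0 at y ∈ {3}; g ≡ 0 at y ∈ {3}; common: {3}.
  x = 3: f ≡ 0 at y ∈ {7}; g ≡ 0 at y ∈ {1}; common: ∅.
  x = 4: f ≡ 0 at y ∈ {0}; g ≡ 0 at y ∈ {6}; common: ∅.
  x = 5: f ≡ 0 at y ∈ {4}; g ≡ 0 at y ∈ {9}; common: ∅.
  x = 6: f ≡ 0 at y ∈ {8}; g ≡ 0 at y ∈ {3}; common: ∅.
  x = 7: f ≡ 0 at y ∈ {1}; g ≡ 0 at y ∈ {1}; common: {1}.
  x = 8: f ≡ 0 at y ∈ {5}; g ≡ 0 at y ∈ {9}; common: ∅.
  x = 9: f ≡ 0 at y ∈ {9}; g ≡ 0 at y ∈ {2}; common: ∅.
  x = 10: f ≡ 0 at y ∈ {2}; g ≡ 0 at y ∈ ∅; common: ∅.
Collecting: common zeros = {(2, 3), (7, 1)}, so the count is 2.
Comparison with the Bézout bound: 2 ≤ 2 = deg(f)·deg(g), as expected for curves with no common component (the bound is attained).


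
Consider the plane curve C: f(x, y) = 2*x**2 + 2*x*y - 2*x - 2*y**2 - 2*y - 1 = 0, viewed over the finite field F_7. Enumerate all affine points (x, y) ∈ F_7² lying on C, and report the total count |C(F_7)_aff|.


Affine F_7-points: {(2, 4)}; count = 1.

For each of the 49 pairs (x, y) ∈ F_7², evaluate f(x, y) mod 7. Record the zeros.
  x = 0: [0↦6, 1↦2, 2↦1, 3↦3, 4↦1, 5↦2, 6↦6]  zeros at y ∈ ∅
  x = 1: [0↦6, 1↦4, 2↦5, 3↦2, 4↦2, 5↦5, 6↦4]  zeros at y ∈ ∅
  x = 2: [0↦3, 1↦3, 2↦6, 3↦5, 4↦0, 5↦5, 6↦6]  zeros at y ∈ {4}
  x = 3: [0↦4, 1↦6, 2↦4, 3↦5, 4↦2, 5↦2, 6↦5]  zeros at y ∈ ∅
  x = 4: [0↦2, 1↦6, 2↦6, 3↦2, 4↦1, 5↦3, 6↦1]  zeros at y ∈ ∅
  x = 5: [0↦4, 1↦3, 2↦5, 3↦3, 4↦4, 5↦1, 6↦1]  zeros at y ∈ ∅
  x = 6: [0↦3, 1↦4, 2↦1, 3↦1, 4↦4, 5↦3, 6↦5]  zeros at y ∈ ∅
Collecting zeros: affine points = {(2, 4)}.
Total count |C(F_7)_aff| = 1.


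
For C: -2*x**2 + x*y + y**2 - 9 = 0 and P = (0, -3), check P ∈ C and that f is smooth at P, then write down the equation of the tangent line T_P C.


Tangent line at P: -3*x - 6*y - 18 = 0.

Step 1: f(0, -3) = 0, so P lies on C.
Step 2: partial derivatives
  f_x(x, y) = -4*x + y, f_y(x, y) = x + 2*y.
  f_x(P) = -3, f_y(P) = -6 (gradient nonzero, so P is smooth).
Step 3: tangent line at P: -3·(x − 0) + -6·(y − -3) = 0.
Expanding: -3*x - 6*y - 18 = 0.


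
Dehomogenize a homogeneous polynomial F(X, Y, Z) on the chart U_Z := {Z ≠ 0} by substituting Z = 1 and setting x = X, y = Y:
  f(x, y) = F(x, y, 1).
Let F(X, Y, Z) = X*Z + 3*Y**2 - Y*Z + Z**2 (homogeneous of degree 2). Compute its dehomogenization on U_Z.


f(x, y) = x + 3*y**2 - y + 1

On U_Z we set Z = 1. Each monomial c·X^i·Y^j·Z^k in F becomes c·x^i·y^j·1^k = c·x^i·y^j.
Substituting Z = 1: F(X, Y, 1) = x + 3*y**2 - y + 1.
Note: deg(f) ≤ deg(F) = 2; strict inequality happens when F is divisible by Z (lost terms).


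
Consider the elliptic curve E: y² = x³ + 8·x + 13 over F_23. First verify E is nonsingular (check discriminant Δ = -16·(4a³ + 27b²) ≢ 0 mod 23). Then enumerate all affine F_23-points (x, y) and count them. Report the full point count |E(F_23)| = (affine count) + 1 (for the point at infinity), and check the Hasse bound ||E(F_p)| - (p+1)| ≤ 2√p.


Affine points = {(0, 6), (0, 17), (3, 8), (3, 15), (6, 1), (6, 22), (9, 3), (9, 20), (10, 9), (10, 14), (11, 11), (11, 12), (15, 9), (15, 14), (17, 5), (17, 18), (18, 3), (18, 20), (19, 3), (19, 20), (20, 10), (20, 13), (21, 9), (21, 14), (22, 2), (22, 21)}; affine count = 26; |E(F_23)| = 27.

Discriminant check: Δ ∝ 4a³ + 27b² = 4·8³ + 27·13² = 4·512 + 27·169 ≡ 10 (mod 23). Nonzero ⇒ E is nonsingular.
For each x ∈ F_23, compute rhs = x³ + 8·x + 13 mod 23, then count y ∈ F_23 with y² ≡ rhs.
  x = 0: rhs = 13, matching y values: 6, 17 (2 points).
  x = 1: rhs = 22, matching y values: none (0 points).
  x = 2: rhs = 14, matching y values: none (0 points).
  x = 3: rhs = 18, matching y values: 8, 15 (2 points).
  x = 4: rhs = 17, matching y values: none (0 points).
  x = 5: rhs = 17, matching y values: none (0 points).
  x = 6: rhs = 1, matching y values: 1, 22 (2 points).
  x = 7: rhs = 21, matching y values: none (0 points).
  x = 8: rhs = 14, matching y values: none (0 points).
  x = 9: rhs = 9, matching y values: 3, 20 (2 points).
  x = 10: rhs = 12, matching y values: 9, 14 (2 points).
  x = 11: rhs = 6, matching y values: 11, 12 (2 points).
  x = 12: rhs = 20, matching y values: none (0 points).
  x = 13: rhs = 14, matching y values: none (0 points).
  x = 14: rhs = 17, matching y values: none (0 points).
  x = 15: rhs = 12, matching y values: 9, 14 (2 points).
  x = 16: rhs = 5, matching y values: none (0 points).
  x = 17: rhs = 2, matching y values: 5, 18 (2 points).
  x = 18: rhs = 9, matching y values: 3, 20 (2 points).
  x = 19: rhs = 9, matching y values: 3, 20 (2 points).
  x = 20: rhs = 8, matching y values: 10, 13 (2 points).
  x = 21: rhs = 12, matching y values: 9, 14 (2 points).
  x = 22: rhs = 4, matching y values: 2, 21 (2 points).
Total affine count: 26.
Full point count |E(F_23)| = 26 + 1 = 27.
Hasse bound: |27 − (23+1)| = |3| = 3 ≤ 2√23 ≈ 9.5917 ✓.


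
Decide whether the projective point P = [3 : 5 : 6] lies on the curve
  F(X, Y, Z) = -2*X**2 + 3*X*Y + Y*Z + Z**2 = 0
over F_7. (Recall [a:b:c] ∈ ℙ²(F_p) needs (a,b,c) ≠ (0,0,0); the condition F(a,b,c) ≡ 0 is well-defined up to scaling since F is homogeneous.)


F(3,5,6) ≡ 2 (mod 7); P is NOT on the curve.

Evaluate F(3, 5, 6) term-by-term (mod 7).
  -2*X**2 ↦ -2·9·1·1 = -18
  3*X*Y ↦ 3·3·5·1 = 45
  Y*Z ↦ 1·1·5·6 = 30
  Z**2 ↦ 1·1·1·36 = 36
Sum: F(3, 5, 6) = (-18) + (45) + (30) + (36) = 93.
Reducing mod 7: 93 ≡ 2 (mod 7).
Since F(a, b, c) ≡ 2 ≠ 0 (mod 7), P does NOT lie on the curve.


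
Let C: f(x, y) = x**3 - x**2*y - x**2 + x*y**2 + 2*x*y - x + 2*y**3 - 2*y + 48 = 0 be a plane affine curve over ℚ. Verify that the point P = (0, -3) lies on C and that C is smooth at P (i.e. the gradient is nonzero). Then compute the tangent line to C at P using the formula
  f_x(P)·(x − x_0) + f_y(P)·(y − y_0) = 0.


Tangent line at P: 2*x + 52*y + 156 = 0.

Step 1: f(0, -3) = 0, so P lies on C.
Step 2: partial derivatives
  f_x(x, y) = 3*x**2 - 2*x*y - 2*x + y**2 + 2*y - 1, f_y(x, y) = -x**2 + 2*x*y + 2*x + 6*y**2 - 2.
  f_x(P) = 2, f_y(P) = 52 (gradient nonzero, so P is smooth).
Step 3: tangent line at P: 2·(x − 0) + 52·(y − -3) = 0.
Expanding: 2*x + 52*y + 156 = 0.


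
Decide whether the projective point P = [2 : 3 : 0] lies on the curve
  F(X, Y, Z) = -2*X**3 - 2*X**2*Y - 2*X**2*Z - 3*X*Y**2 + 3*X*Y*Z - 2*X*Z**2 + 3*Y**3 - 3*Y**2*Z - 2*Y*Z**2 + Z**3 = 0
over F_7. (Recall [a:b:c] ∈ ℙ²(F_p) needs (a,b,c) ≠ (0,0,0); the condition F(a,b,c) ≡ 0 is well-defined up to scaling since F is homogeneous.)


F(2,3,0) ≡ 1 (mod 7); P is NOT on the curve.

Evaluate F(2, 3, 0) term-by-term (mod 7).
  -2*X**3 ↦ -2·8·1·1 = -16
  -2*X**2*Y ↦ -2·4·3·1 = -24
  -2*X**2*Z ↦ -2·4·1·0 = 0
  -3*X*Y**2 ↦ -3·2·9·1 = -54
  3*X*Y*Z ↦ 3·2·3·0 = 0
  -2*X*Z**2 ↦ -2·2·1·0 = 0
  3*Y**3 ↦ 3·1·27·1 = 81
  -3*Y**2*Z ↦ -3·1·9·0 = 0
  -2*Y*Z**2 ↦ -2·1·3·0 = 0
  Z**3 ↦ 1·1·1·0 = 0
Sum: F(2, 3, 0) = (-16) + (-24) + (0) + (-54) + (0) + (0) + (81) + (0) + (0) + (0) = -13.
Reducing mod 7: -13 ≡ 1 (mod 7).
Since F(a, b, c) ≡ 1 ≠ 0 (mod 7), P does NOT lie on the curve.


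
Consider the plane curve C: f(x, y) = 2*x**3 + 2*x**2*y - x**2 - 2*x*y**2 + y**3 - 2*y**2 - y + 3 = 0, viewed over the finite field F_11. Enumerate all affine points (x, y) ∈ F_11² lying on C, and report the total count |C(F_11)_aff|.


Affine F_11-points: {(0, 9), (1, 9), (2, 4), (3, 10), (4, 4), (5, 2), (6, 8), (7, 3), (7, 4), (7, 9), (9, 7), (10, 0)}; count = 12.

For each of the 121 pairs (x, y) ∈ F_11², evaluate f(x, y) mod 11. Record the zeros.
  x = 0: [0↦3, 1↦1, 2↦1, 3↦9, 4↦9, 5↦7, 6↦9, 7↦10, 8↦5, 9↦0, 10↦1]  zeros at y ∈ {9}
  x = 1: [0↦4, 1↦2, 2↦9, 3↦9, 4↦8, 5↦1, 6↦5, 7↦4, 8↦4, 9↦0, 10↦9]  zeros at y ∈ {9}
  x = 2: [0↦4, 1↦6, 2↦2, 3↦9, 4↦0, 5↦3, 6↦2, 7↦3, 8↦1, 9↦2, 10↦1]  zeros at y ∈ {4}
  x = 3: [0↦4, 1↦3, 2↦3, 3↦10, 4↦8, 5↦3, 6↦1, 7↦8, 8↦8, 9↦7, 10↦0]  zeros at y ∈ {10}
  x = 4: [0↦5, 1↦5, 2↦2, 3↦2, 4↦0, 5↦2, 6↦3, 7↦9, 8↦4, 9↦5, 10↦7]  zeros at y ∈ {4}
  x = 5: [0↦8, 1↦2, 2↦0, 3↦8, 4↦10, 5↦1, 6↦9, 7↦7, 8↦1, 9↦8, 10↦1]  zeros at y ∈ {2}
  x = 6: [0↦3, 1↦6, 2↦9, 3↦7, 4↦6, 5↦1, 6↦9, 7↦3, 8↦0, 9↦6, 10↦5]  zeros at y ∈ {8}
  x = 7: [0↦2, 1↦7, 2↦8, 3↦0, 4↦0, 5↦3, 6↦4, 7↦9, 8↦2, 9↦0, 10↦9]  zeros at y ∈ {3, 4, 9}
  x = 8: [0↦6, 1↦6, 2↦9, 3↦10, 4↦4, 5↦8, 6↦6, 7↦4, 8↦8, 9↦2, 10↦3]  zeros at y ∈ ∅
  x = 9: [0↦5, 1↦4, 2↦2, 3↦5, 4↦8, 5↦6, 6↦5, 7↦0, 8↦8, 9↦2, 10↦10]  zeros at y ∈ {7}
  x = 10: [0↦0, 1↦2, 2↦10, 3↦8, 4↦2, 5↦9, 6↦2, 7↦9, 8↦3, 9↦1, 10↦9]  zeros at y ∈ {0}
Collecting zeros: affine points = {(0, 9), (1, 9), (2, 4), (3, 10), (4, 4), (5, 2), (6, 8), (7, 3), (7, 4), (7, 9), (9, 7), (10, 0)}.
Total count |C(F_11)_aff| = 12.


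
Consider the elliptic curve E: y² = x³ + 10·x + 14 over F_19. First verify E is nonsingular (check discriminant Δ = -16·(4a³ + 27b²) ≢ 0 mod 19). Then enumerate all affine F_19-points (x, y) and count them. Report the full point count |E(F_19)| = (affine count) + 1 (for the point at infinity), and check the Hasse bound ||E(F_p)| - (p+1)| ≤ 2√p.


Affine points = {(1, 5), (1, 14), (2, 2), (2, 17), (4, 2), (4, 17), (6, 9), (6, 10), (7, 3), (7, 16), (8, 6), (8, 13), (9, 4), (9, 15), (11, 7), (11, 12), (12, 0), (13, 2), (13, 17), (15, 9), (15, 10), (17, 9), (17, 10)}; affine count = 23; |E(F_19)| = 24.

Discriminant check: Δ ∝ 4a³ + 27b² = 4·10³ + 27·14² = 4·1000 + 27·196 ≡ 1 (mod 19). Nonzero ⇒ E is nonsingular.
For each x ∈ F_19, compute rhs = x³ + 10·x + 14 mod 19, then count y ∈ F_19 with y² ≡ rhs.
  x = 0: rhs = 14, matching y values: none (0 points).
  x = 1: rhs = 6, matching y values: 5, 14 (2 points).
  x = 2: rhs = 4, matching y values: 2, 17 (2 points).
  x = 3: rhs = 14, matching y values: none (0 points).
  x = 4: rhs = 4, matching y values: 2, 17 (2 points).
  x = 5: rhs = 18, matching y values: none (0 points).
  x = 6: rhs = 5, matching y values: 9, 10 (2 points).
  x = 7: rhs = 9, matching y values: 3, 16 (2 points).
  x = 8: rhs = 17, matching y values: 6, 13 (2 points).
  x = 9: rhs = 16, matching y values: 4, 15 (2 points).
  x = 10: rhs = 12, matching y values: none (0 points).
  x = 11: rhs = 11, matching y values: 7, 12 (2 points).
  x = 12: rhs = 0, matching y values: 0 (1 points).
  x = 13: rhs = 4, matching y values: 2, 17 (2 points).
  x = 14: rhs = 10, matching y values: none (0 points).
  x = 15: rhs = 5, matching y values: 9, 10 (2 points).
  x = 16: rhs = 14, matching y values: none (0 points).
  x = 17: rhs = 5, matching y values: 9, 10 (2 points).
  x = 18: rhs = 3, matching y values: none (0 points).
Total affine count: 23.
Full point count |E(F_19)| = 23 + 1 = 24.
Hasse bound: |24 − (19+1)| = |4| = 4 ≤ 2√19 ≈ 8.7178 ✓.


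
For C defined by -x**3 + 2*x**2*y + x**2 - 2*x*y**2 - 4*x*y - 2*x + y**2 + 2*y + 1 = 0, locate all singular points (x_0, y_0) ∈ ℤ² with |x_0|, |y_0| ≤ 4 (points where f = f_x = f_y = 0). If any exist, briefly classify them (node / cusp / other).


Singular points: {(0, -1)}; classification: node.

Compute partial derivatives:
  f_x = -3*x**2 + 4*x*y + 2*x - 2*y**2 - 4*y - 2.
  f_y = 2*x**2 - 4*x*y - 4*x + 2*y + 2.
Scan x_0 ∈ {−4, ..., 4}. For each x_0, f_y(x_0, y) is a polynomial in y; find its integer roots y ∈ {−4, ..., 4}, then test f_x and f at those candidates.
  x = -4: f_y(-4, y) = 18*y + 50; no integer root y with |y| ≤ 4.
  x = -3: f_y(-3, y) = 14*y + 32; no integer root y with |y| ≤ 4.
  x = -2: f_y(-2, y) = 10*y + 18; no integer root y with |y| ≤ 4.
  x = -1: f_y(-1, y) = 6*y + 8; no integer root y with |y| ≤ 4.
  x = 0: f_y(0, y) = 2*y + 2; vanishes at y ∈ {-1}. (0, -1): f_x = 0, f = 0 — SINGULAR.
  x = 1: f_y(1, y) = -2*y; vanishes at y ∈ {0}. (1, 0): f_x = -3 ≠ 0.
  x = 2: f_y(2, y) = 2 - 6*y; no integer root y with |y| ≤ 4.
  x = 3: f_y(3, y) = 8 - 10*y; no integer root y with |y| ≤ 4.
  x = 4: f_y(4, y) = 18 - 14*y; no integer root y with |y| ≤ 4.
Only singular point on the grid: (0, -1).
Classify: substitute x = 0 + u, y = -1 + v and expand: f = -u**3 + 2*u**2*v - u**2 - 2*u*v**2 + v**2.
No constant or linear terms (consistent with a singular point). Quadratic part: -u**2 + v**2. Cubic part: -u**3 + 2*u**2*v - 2*u*v**2.
The quadratic part v**2 - u**2 = (v − u)(v + u) splits into two distinct linear factors, so there are two distinct tangent lines y − -1 = ±(x − 0) — this is a node (ordinary double point).
Classification: node.


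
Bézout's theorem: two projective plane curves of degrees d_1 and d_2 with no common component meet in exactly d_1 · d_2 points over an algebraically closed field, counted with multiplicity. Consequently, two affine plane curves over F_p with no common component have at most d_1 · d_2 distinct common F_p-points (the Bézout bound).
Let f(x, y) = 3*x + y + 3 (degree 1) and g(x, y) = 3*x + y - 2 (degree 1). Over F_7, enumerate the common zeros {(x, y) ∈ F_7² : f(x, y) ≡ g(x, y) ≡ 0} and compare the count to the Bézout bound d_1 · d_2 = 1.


Common zeros: ∅; count = 0; Bézout bound = 1.

deg(f) = 1, deg(g) = 1, so Bézout bound = 1.
Scan x ∈ F_7. For each x, list the y ∈ F_7 with f(x, y) ≡ 0 and those with g(x, y) ≡ 0 (mod 7); the common zeros in that column are the intersection.
  x = 0: f ≡ 0 at y ∈ {4}; g ≡ 0 at y ∈ {2}; common: ∅.
  x = 1: f ≡ 0 at y ∈ {1}; g ≡ 0 at y ∈ {6}; common: ∅.
  x = 2: f ≡ 0 at y ∈ {5}; g ≡ 0 at y ∈ {3}; common: ∅.
  x = 3: f ≡ 0 at y ∈ {2}; g ≡ 0 at y ∈ {0}; common: ∅.
  x = 4: f ≡ 0 at y ∈ {6}; g ≡ 0 at y ∈ {4}; common: ∅.
  x = 5: f ≡ 0 at y ∈ {3}; g ≡ 0 at y ∈ {1}; common: ∅.
  x = 6: f ≡ 0 at y ∈ {0}; g ≡ 0 at y ∈ {5}; common: ∅.
Collecting: common zeros = ∅, so the count is 0.
Comparison with the Bézout bound: 0 ≤ 1 = deg(f)·deg(g), as expected for curves with no common component (the affine F_7-count falls short of the bound because intersections may lie at infinity, over extension fields, or carry multiplicity).


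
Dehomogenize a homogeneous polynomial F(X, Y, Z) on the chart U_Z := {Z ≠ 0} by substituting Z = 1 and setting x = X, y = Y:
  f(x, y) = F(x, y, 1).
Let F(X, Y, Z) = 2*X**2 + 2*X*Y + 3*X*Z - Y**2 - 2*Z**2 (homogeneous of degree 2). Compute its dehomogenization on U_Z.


f(x, y) = 2*x**2 + 2*x*y + 3*x - y**2 - 2

On U_Z we set Z = 1. Each monomial c·X^i·Y^j·Z^k in F becomes c·x^i·y^j·1^k = c·x^i·y^j.
Substituting Z = 1: F(X, Y, 1) = 2*x**2 + 2*x*y + 3*x - y**2 - 2.
Note: deg(f) ≤ deg(F) = 2; strict inequality happens when F is divisible by Z (lost terms).


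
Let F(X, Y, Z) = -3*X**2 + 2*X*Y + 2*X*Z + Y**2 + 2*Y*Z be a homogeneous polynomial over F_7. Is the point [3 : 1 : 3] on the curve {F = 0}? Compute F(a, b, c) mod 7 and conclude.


F(3,1,3) ≡ 4 (mod 7); P is NOT on the curve.

Evaluate F(3, 1, 3) term-by-term (mod 7).
  -3*X**2 ↦ -3·9·1·1 = -27
  2*X*Y ↦ 2·3·1·1 = 6
  2*X*Z ↦ 2·3·1·3 = 18
  Y**2 ↦ 1·1·1·1 = 1
  2*Y*Z ↦ 2·1·1·3 = 6
Sum: F(3, 1, 3) = (-27) + (6) + (18) + (1) + (6) = 4.
Reducing mod 7: 4 ≡ 4 (mod 7).
Since F(a, b, c) ≡ 4 ≠ 0 (mod 7), P does NOT lie on the curve.


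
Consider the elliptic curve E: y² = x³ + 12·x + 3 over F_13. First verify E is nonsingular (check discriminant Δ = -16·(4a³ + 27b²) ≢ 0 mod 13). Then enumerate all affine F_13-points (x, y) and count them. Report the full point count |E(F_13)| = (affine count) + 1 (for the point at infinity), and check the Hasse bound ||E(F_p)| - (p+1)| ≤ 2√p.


Affine points = {(0, 4), (0, 9), (1, 4), (1, 9), (2, 3), (2, 10), (3, 1), (3, 12), (7, 1), (7, 12), (8, 0), (11, 6), (11, 7), (12, 4), (12, 9)}; affine count = 15; |E(F_13)| = 16.

Discriminant check: Δ ∝ 4a³ + 27b² = 4·12³ + 27·3² = 4·1728 + 27·9 ≡ 5 (mod 13). Nonzero ⇒ E is nonsingular.
For each x ∈ F_13, compute rhs = x³ + 12·x + 3 mod 13, then count y ∈ F_13 with y² ≡ rhs.
  x = 0: rhs = 3, matching y values: 4, 9 (2 points).
  x = 1: rhs = 3, matching y values: 4, 9 (2 points).
  x = 2: rhs = 9, matching y values: 3, 10 (2 points).
  x = 3: rhs = 1, matching y values: 1, 12 (2 points).
  x = 4: rhs = 11, matching y values: none (0 points).
  x = 5: rhs = 6, matching y values: none (0 points).
  x = 6: rhs = 5, matching y values: none (0 points).
  x = 7: rhs = 1, matching y values: 1, 12 (2 points).
  x = 8: rhs = 0, matching y values: 0 (1 points).
  x = 9: rhs = 8, matching y values: none (0 points).
  x = 10: rhs = 5, matching y values: none (0 points).
  x = 11: rhs = 10, matching y values: 6, 7 (2 points).
  x = 12: rhs = 3, matching y values: 4, 9 (2 points).
Total affine count: 15.
Full point count |E(F_13)| = 15 + 1 = 16.
Hasse bound: |16 − (13+1)| = |2| = 2 ≤ 2√13 ≈ 7.2111 ✓.
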